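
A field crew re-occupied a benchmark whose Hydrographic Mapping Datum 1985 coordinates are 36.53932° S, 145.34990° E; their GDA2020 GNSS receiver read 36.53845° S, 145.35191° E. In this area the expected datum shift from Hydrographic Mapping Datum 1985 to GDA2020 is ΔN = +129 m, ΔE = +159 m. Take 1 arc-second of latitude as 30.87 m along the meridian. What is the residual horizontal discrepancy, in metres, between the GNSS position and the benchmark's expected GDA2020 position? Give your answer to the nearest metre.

38 m

Observed coordinate differences: Δφ = +0.00087°, Δλ = +0.00201°.
Converting to metres (1° lat = 111132 m, cos φ = 0.803448): observed ΔN = 96.7 m, observed ΔE = 179.5 m.
Subtracting the expected shift leaves a residual of 96.7 − (129) = -32.3 m north and 179.5 − (159) = 20.5 m east.
Residual distance = √((-32.3)² + 20.5²) = 38.3 m.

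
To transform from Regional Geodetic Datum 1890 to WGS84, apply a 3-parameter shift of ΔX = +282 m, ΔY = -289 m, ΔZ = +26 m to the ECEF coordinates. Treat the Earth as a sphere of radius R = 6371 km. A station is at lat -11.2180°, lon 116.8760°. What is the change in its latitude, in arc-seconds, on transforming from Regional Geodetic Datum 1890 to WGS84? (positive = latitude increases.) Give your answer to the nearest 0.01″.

sin φ = -0.194543, cos φ = 0.980894, sin λ = 0.891987, cos λ = -0.452061.
North component: ΔN = −sin φ cos λ·ΔX − sin φ sin λ·ΔY + cos φ·ΔZ = −(-0.194543)(-0.452061)(282) − (-0.194543)(0.891987)(-289) + (0.980894)(26) = -49.45 m.
1° of latitude spans πR/180 = 111195 m, so Δφ = -49.45 / 111195 × 3600 = -1.601″.

Δφ = -1.60″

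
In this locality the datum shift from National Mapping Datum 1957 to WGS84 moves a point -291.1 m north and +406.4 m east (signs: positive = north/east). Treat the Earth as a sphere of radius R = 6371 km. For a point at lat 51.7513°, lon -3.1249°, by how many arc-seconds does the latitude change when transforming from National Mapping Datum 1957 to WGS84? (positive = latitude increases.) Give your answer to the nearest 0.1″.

Δφ = -9.4″

On a sphere of radius R, 1 rad of latitude = R, so Δφ = ΔN / R = -291.1 / 6371000 = -4.5691e-05 rad = -9.425″.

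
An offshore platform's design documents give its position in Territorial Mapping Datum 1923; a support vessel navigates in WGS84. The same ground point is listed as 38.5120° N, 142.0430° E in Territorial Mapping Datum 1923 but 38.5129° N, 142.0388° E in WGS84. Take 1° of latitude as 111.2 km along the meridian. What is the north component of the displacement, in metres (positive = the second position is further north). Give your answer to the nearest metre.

Δφ = 38.5129° − 38.5120° = +0.0009°; Δλ = 142.0388° − 142.0430° = -0.0042°.
ΔN = Δφ × 111200 = 100.1 m; ΔE = Δλ × 111200 × cos(38.5120°) = -0.0042 × 111200 × 0.782478 = -365.4 m.

ΔN = 100 m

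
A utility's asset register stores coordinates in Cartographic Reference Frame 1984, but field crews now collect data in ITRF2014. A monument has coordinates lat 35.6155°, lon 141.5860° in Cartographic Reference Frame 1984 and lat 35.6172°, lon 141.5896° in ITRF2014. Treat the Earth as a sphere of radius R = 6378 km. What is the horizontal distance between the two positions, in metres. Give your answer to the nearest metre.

377 m

Δφ = 35.6172° − 35.6155° = +0.0017°; Δλ = 141.5896° − 141.5860° = +0.0036°.
1° along a meridian = πR/180 = 111317 m.
ΔN = Δφ × 111317 = 189.2 m; ΔE = Δλ × 111317 × cos(35.6155°) = +0.0036 × 111317 × 0.812943 = 325.8 m.
Distance = √(ΔE² + ΔN²) = √(325.8² + 189.2²) = 376.8 m.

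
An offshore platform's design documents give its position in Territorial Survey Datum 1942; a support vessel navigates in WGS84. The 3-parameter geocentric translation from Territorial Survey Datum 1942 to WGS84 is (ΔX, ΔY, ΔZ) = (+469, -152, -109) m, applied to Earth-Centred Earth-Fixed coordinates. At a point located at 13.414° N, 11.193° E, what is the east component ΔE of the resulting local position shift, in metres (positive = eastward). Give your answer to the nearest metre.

ΔE = -240 m

The local east axis at (φ, λ) is (−sin λ, cos λ, 0), so ΔE = −sin(11.193°)·469 + cos(11.193°)·(-152) = -240.15 m.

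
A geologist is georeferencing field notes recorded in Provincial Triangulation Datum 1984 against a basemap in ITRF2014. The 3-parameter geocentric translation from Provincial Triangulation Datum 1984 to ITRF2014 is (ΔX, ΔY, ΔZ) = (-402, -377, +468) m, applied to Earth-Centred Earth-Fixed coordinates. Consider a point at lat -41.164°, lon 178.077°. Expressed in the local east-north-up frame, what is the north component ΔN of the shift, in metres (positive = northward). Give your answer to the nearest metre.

ΔN = 608 m

At φ = -41.164°, λ = 178.077°: sin φ = -0.658217, cos φ = 0.752829, sin λ = 0.033556, cos λ = -0.999437.
ΔN = −sin φ cos λ·ΔX − sin φ sin λ·ΔY + cos φ·ΔZ = −(-0.658217)(-0.999437)(-402) − (-0.658217)(0.033556)(-377) + (0.752829)(468) = 608.45 m.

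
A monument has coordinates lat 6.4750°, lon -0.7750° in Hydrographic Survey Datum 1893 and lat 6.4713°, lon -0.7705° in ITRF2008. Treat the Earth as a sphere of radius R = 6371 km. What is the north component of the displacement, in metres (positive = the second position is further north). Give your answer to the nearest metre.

Δφ = 6.4713° − 6.4750° = -0.0037°; Δλ = -0.7705° − -0.7750° = +0.0045°.
1° along a meridian = πR/180 = 111195 m.
ΔN = Δφ × 111195 = -411.4 m; ΔE = Δλ × 111195 × cos(6.4750°) = +0.0045 × 111195 × 0.993621 = 497.2 m.

ΔN = -411 m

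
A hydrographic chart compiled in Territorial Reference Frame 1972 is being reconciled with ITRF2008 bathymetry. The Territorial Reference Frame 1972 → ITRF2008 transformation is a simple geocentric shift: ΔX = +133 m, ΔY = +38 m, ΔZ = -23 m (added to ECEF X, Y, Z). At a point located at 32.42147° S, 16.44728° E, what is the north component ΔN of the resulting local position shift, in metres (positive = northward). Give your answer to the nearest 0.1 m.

ΔN = 54.7 m

The local north axis is (−sin φ cos λ, −sin φ sin λ, cos φ), giving ΔN = 68.389 + 5.768 − 19.415 = 54.74 m.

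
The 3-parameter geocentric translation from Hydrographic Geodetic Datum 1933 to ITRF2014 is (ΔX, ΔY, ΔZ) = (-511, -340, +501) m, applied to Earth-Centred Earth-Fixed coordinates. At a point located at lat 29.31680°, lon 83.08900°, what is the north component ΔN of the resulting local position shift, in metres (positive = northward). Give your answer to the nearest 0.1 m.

At φ = 29.31680°, λ = 83.08900°: sin φ = 0.489638, cos φ = 0.871926, sin λ = 0.992734, cos λ = 0.120327.
ΔN = −sin φ cos λ·ΔX − sin φ sin λ·ΔY + cos φ·ΔZ = −(0.489638)(0.120327)(-511) − (0.489638)(0.992734)(-340) + (0.871926)(501) = 632.21 m.

ΔN = 632.2 m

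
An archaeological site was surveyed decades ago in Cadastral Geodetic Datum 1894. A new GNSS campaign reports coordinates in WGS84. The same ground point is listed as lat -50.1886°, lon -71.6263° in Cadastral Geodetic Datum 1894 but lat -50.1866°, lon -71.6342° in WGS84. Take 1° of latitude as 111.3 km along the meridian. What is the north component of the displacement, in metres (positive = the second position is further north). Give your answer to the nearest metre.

ΔN = 223 m

Δφ = -50.1866° − -50.1886° = +0.0020°; Δλ = -71.6342° − -71.6263° = -0.0079°.
ΔN = Δφ × 111300 = 222.6 m; ΔE = Δλ × 111300 × cos(-50.1886°) = -0.0079 × 111300 × 0.640263 = -563.0 m.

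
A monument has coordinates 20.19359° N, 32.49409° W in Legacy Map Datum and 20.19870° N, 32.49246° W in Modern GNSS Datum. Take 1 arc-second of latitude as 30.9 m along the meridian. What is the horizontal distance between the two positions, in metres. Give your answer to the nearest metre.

593 m

Δφ = 20.19870° − 20.19359° = +0.00511°; Δλ = -32.49246° − -32.49409° = +0.00163°.
1° of latitude = 3600 × 30.90 = 111240 m.
ΔN = Δφ × 111240 = 568.4 m; ΔE = Δλ × 111240 × cos(20.19359°) = +0.00163 × 111240 × 0.938532 = 170.2 m.
Distance = √(ΔE² + ΔN²) = √(170.2² + 568.4²) = 593.4 m.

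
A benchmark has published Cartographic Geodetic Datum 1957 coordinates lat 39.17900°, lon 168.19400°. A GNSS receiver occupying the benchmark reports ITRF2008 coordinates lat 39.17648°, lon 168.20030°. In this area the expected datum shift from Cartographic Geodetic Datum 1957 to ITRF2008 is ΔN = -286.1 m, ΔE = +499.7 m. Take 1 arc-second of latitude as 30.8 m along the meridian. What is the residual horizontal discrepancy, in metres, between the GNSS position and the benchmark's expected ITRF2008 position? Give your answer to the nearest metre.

42 m

Observed coordinate differences: Δφ = -0.00252°, Δλ = +0.00630°.
Converting to metres (1° lat = 110880 m, cos φ = 0.775176): observed ΔN = -279.4 m, observed ΔE = 541.5 m.
Subtracting the expected shift leaves a residual of -279.4 − (-286.1) = 6.7 m north and 541.5 − (499.7) = 41.8 m east.
Residual distance = √(6.7² + 41.8²) = 42.3 m.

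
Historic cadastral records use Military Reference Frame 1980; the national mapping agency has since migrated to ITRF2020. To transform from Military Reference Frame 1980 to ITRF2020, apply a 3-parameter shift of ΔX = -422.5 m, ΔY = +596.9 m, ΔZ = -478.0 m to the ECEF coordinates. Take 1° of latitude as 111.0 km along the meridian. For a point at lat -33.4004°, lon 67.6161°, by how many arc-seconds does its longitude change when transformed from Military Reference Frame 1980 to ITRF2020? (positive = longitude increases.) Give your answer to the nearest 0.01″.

sin φ = -0.550487, cos φ = 0.834844, sin λ = 0.924653, cos λ = 0.380811.
East component: ΔE = −sin λ·ΔX + cos λ·ΔY = −(0.924653)(-422.5) + (0.380811)(596.9) = 617.97 m.
1° of latitude spans 111000 m; at latitude φ, 1° of longitude spans that × cos φ = 92667.7 m, so Δλ = 617.97 / 92667.7 × 3600 = 24.007″.

Δλ = 24.01″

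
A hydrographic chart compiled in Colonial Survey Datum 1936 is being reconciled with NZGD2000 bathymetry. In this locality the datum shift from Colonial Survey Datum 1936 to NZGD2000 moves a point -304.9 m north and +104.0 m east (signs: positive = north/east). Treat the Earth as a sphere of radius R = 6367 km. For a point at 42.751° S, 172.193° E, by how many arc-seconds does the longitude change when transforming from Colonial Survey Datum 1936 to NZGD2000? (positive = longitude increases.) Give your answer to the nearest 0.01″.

Δλ = 4.59″

At latitude -42.751°, cos φ = 0.734311.
One radian of longitude at latitude φ spans R cos φ, so Δλ = ΔE / (R cos φ) = 104.0 / (6367000 × 0.734311) = 2.2244e-05 rad = 4.588″.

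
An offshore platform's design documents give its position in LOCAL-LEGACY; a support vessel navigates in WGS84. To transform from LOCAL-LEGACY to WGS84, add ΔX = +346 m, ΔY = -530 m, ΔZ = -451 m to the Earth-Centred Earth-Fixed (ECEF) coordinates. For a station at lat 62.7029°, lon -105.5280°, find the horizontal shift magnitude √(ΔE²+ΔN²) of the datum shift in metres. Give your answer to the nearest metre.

The local east axis at (φ, λ) is (−sin λ, cos λ, 0), so ΔE = −sin(-105.5280°)·346 + cos(-105.5280°)·(-530) = 475.26 m.
The local north axis is (−sin φ cos λ, −sin φ sin λ, cos φ), giving ΔN = 82.312 − 453.789 − 206.831 = -578.31 m.
Horizontal magnitude = √(ΔE² + ΔN²) = √(475.26² + (-578.31)²) = 748.54 m.

749 m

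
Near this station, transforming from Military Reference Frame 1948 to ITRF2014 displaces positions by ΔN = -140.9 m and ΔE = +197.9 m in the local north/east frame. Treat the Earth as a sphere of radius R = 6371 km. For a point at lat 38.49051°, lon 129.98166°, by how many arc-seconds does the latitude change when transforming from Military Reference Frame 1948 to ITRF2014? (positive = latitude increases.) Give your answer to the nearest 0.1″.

On a sphere of radius R, 1 rad of latitude = R, so Δφ = ΔN / R = -140.9 / 6371000 = -2.2116e-05 rad = -4.562″.

Δφ = -4.6″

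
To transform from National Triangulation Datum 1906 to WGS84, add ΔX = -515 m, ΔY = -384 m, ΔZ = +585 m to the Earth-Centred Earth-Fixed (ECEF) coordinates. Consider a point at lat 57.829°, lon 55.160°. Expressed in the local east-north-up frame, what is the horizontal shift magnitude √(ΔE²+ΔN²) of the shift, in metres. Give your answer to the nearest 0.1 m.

851.9 m

The local east axis at (φ, λ) is (−sin λ, cos λ, 0), so ΔE = −sin(55.160°)·(-515) + cos(55.160°)·(-384) = 203.31 m.
The local north axis is (−sin φ cos λ, −sin φ sin λ, cos φ), giving ΔN = 249.040 + 266.778 + 311.482 = 827.30 m.
Horizontal magnitude = √(ΔE² + ΔN²) = √(203.31² + 827.30²) = 851.92 m.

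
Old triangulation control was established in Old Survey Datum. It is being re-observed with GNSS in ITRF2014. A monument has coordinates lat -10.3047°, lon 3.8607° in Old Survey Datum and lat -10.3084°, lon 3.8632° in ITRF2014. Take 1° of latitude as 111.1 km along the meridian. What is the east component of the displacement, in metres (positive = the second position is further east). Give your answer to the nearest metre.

Δφ = -10.3084° − -10.3047° = -0.0037°; Δλ = 3.8632° − 3.8607° = +0.0025°.
ΔN = Δφ × 111100 = -411.1 m; ΔE = Δλ × 111100 × cos(-10.3047°) = +0.0025 × 111100 × 0.983870 = 273.3 m.

ΔE = 273 m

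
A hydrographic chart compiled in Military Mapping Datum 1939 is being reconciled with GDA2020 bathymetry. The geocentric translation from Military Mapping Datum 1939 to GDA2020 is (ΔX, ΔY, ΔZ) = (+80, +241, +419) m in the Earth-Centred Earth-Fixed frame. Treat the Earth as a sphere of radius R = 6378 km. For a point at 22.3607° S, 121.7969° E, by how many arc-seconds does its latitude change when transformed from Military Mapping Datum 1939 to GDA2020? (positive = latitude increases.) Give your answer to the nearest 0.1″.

Δφ = 14.5″

sin φ = -0.380436, cos φ = 0.924807, sin λ = 0.849921, cos λ = -0.526910.
North component: ΔN = −sin φ cos λ·ΔX − sin φ sin λ·ΔY + cos φ·ΔZ = −(-0.380436)(-0.526910)(80) − (-0.380436)(0.849921)(241) + (0.924807)(419) = 449.38 m.
1° of latitude spans πR/180 = 111317 m, so Δφ = 449.38 / 111317 × 3600 = 14.533″.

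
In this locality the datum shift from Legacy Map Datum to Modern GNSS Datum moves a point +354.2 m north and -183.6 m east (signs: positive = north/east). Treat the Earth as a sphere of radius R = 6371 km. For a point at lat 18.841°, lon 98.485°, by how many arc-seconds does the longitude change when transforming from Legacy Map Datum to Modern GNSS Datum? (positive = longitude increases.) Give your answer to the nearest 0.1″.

Δλ = -6.3″

At latitude 18.841°, cos φ = 0.946418.
One radian of longitude at latitude φ spans R cos φ, so Δλ = ΔE / (R cos φ) = -183.6 / (6371000 × 0.946418) = -3.0450e-05 rad = -6.281″.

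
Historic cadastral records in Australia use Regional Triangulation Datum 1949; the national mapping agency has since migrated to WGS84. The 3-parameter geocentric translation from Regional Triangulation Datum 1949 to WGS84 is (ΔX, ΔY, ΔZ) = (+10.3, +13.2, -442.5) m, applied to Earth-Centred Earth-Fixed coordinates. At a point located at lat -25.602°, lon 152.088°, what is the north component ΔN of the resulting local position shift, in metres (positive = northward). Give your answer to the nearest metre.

ΔN = -400 m

At φ = -25.602°, λ = 152.088°: sin φ = -0.432117, cos φ = 0.901817, sin λ = 0.468115, cos λ = -0.883668.
ΔN = −sin φ cos λ·ΔX − sin φ sin λ·ΔY + cos φ·ΔZ = −(-0.432117)(-0.883668)(10.3) − (-0.432117)(0.468115)(13.2) + (0.901817)(-442.5) = -400.32 m.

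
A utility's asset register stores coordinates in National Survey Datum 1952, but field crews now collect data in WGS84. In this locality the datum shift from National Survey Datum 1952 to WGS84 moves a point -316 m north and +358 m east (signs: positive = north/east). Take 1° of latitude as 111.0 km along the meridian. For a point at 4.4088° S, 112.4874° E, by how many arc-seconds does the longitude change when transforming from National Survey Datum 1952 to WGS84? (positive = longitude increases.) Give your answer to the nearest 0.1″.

At latitude -4.4088°, cos φ = 0.997041.
1° of longitude at this latitude = 111.0 × cos φ = 110.67 km, so Δλ = 358.0 / 110671.5 = 0.0032348° = 11.645″.

Δλ = 11.6″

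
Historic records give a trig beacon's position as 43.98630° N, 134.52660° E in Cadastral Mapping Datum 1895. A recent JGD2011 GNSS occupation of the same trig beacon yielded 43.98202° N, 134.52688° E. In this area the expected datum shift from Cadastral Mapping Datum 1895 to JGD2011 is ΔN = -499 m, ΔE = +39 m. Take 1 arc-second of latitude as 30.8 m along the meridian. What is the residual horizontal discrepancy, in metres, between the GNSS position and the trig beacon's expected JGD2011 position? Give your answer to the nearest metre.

30 m

Observed coordinate differences: Δφ = -0.00428°, Δλ = +0.00028°.
Converting to metres (1° lat = 110880 m, cos φ = 0.719506): observed ΔN = -474.6 m, observed ΔE = 22.3 m.
Subtracting the expected shift leaves a residual of -474.6 − (-499) = 24.4 m north and 22.3 − (39) = -16.7 m east.
Residual distance = √(24.4² + (-16.7)²) = 29.6 m.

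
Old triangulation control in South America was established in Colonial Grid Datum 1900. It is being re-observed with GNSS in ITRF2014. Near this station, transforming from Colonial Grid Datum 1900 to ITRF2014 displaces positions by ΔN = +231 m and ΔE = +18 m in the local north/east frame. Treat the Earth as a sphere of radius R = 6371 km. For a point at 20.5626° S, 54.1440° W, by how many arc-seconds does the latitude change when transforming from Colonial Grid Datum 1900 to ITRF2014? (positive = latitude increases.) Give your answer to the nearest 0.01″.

On a sphere of radius R, 1 rad of latitude = R, so Δφ = ΔN / R = 231.0 / 6371000 = 3.6258e-05 rad = 7.479″.

Δφ = 7.48″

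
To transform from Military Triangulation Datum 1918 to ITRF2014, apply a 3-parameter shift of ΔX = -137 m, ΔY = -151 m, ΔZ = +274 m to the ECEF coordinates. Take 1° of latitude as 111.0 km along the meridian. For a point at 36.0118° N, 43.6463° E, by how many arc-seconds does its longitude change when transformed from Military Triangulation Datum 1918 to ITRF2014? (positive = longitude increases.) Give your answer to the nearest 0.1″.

sin φ = 0.587952, cos φ = 0.808896, sin λ = 0.690205, cos λ = 0.723614.
East component: ΔE = −sin λ·ΔX + cos λ·ΔY = −(0.690205)(-137) + (0.723614)(-151) = -14.71 m.
1° of latitude spans 111000 m; at latitude φ, 1° of longitude spans that × cos φ = 89787.4 m, so Δλ = -14.71 / 89787.4 × 3600 = -0.590″.

Δλ = -0.6″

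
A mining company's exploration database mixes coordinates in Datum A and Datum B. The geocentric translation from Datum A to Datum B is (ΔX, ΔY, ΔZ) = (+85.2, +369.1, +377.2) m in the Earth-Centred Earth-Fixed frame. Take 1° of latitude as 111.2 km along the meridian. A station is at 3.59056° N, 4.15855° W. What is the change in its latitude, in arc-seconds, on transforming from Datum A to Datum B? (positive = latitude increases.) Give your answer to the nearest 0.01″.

sin φ = 0.062626, cos φ = 0.998037, sin λ = -0.072517, cos λ = 0.997367.
North component: ΔN = −sin φ cos λ·ΔX − sin φ sin λ·ΔY + cos φ·ΔZ = −(0.062626)(0.997367)(85.2) − (0.062626)(-0.072517)(369.1) + (0.998037)(377.2) = 372.81 m.
1° of latitude spans 111200 m, so Δφ = 372.81 / 111200 × 3600 = 12.070″.

Δφ = 12.07″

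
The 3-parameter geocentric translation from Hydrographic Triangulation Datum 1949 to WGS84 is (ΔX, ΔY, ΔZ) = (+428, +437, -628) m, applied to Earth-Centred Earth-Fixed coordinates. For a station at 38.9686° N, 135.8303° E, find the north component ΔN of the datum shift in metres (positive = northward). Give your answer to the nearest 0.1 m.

ΔN = -486.7 m

At φ = 38.9686°, λ = 135.8303°: sin φ = 0.628894, cos φ = 0.777491, sin λ = 0.696786, cos λ = -0.717279.
ΔN = −sin φ cos λ·ΔX − sin φ sin λ·ΔY + cos φ·ΔZ = −(0.628894)(-0.717279)(428) − (0.628894)(0.696786)(437) + (0.777491)(-628) = -486.69 m.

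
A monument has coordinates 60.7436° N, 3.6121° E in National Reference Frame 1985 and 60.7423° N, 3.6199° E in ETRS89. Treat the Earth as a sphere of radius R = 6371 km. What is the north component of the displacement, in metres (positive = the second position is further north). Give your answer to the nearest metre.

Δφ = 60.7423° − 60.7436° = -0.0013°; Δλ = 3.6199° − 3.6121° = +0.0078°.
1° along a meridian = πR/180 = 111195 m.
ΔN = Δφ × 111195 = -144.6 m; ΔE = Δλ × 111195 × cos(60.7436°) = +0.0078 × 111195 × 0.488719 = 423.9 m.

ΔN = -145 m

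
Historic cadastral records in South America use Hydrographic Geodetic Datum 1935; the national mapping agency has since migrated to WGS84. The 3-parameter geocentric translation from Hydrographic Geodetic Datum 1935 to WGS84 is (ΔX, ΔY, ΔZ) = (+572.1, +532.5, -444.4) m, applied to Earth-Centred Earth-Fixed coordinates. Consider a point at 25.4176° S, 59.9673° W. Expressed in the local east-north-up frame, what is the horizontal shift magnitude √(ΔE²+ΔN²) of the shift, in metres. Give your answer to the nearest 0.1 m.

898.5 m

At φ = -25.4176°, λ = -59.9673°: sin φ = -0.429213, cos φ = 0.903203, sin λ = -0.865740, cos λ = 0.500494.
ΔE = −sin λ·ΔX + cos λ·ΔY = −(-0.865740)·(572.1) + (0.500494)·(532.5) = 761.80 m.
ΔN = −sin φ cos λ·ΔX − sin φ sin λ·ΔY + cos φ·ΔZ = −(-0.429213)(0.500494)(572.1) − (-0.429213)(-0.865740)(532.5) + (0.903203)(-444.4) = -476.36 m.
Horizontal magnitude = √(ΔE² + ΔN²) = √(761.80² + (-476.36)²) = 898.48 m.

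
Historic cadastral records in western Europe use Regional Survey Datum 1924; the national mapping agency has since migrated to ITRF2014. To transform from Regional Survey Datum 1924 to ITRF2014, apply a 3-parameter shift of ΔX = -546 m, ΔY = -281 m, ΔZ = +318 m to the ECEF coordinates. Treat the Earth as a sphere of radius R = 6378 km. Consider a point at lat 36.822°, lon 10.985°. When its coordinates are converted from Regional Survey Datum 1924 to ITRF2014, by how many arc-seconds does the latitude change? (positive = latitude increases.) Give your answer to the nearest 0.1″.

Δφ = 19.7″

sin φ = 0.599331, cos φ = 0.800501, sin λ = 0.190552, cos λ = 0.981677.
North component: ΔN = −sin φ cos λ·ΔX − sin φ sin λ·ΔY + cos φ·ΔZ = −(0.599331)(0.981677)(-546) − (0.599331)(0.190552)(-281) + (0.800501)(318) = 607.89 m.
1° of latitude spans πR/180 = 111317 m, so Δφ = 607.89 / 111317 × 3600 = 19.659″.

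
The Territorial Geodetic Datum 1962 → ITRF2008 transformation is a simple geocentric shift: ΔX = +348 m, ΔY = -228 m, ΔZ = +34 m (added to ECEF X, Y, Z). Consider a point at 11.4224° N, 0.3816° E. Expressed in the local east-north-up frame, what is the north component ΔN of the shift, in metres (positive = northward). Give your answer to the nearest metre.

ΔN = -35 m

The local north axis is (−sin φ cos λ, −sin φ sin λ, cos φ), giving ΔN = -68.917 + 0.301 + 33.327 = -35.29 m.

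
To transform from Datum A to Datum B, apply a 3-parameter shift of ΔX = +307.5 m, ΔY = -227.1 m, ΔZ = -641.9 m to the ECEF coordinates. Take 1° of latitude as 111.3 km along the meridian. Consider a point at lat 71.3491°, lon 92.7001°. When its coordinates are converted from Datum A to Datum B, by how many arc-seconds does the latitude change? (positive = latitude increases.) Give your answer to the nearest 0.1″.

Δφ = 0.8″

sin φ = 0.947485, cos φ = 0.319801, sin λ = 0.998890, cos λ = -0.047108.
North component: ΔN = −sin φ cos λ·ΔX − sin φ sin λ·ΔY + cos φ·ΔZ = −(0.947485)(-0.047108)(307.5) − (0.947485)(0.998890)(-227.1) + (0.319801)(-641.9) = 23.38 m.
1° of latitude spans 111300 m, so Δφ = 23.38 / 111300 × 3600 = 0.756″.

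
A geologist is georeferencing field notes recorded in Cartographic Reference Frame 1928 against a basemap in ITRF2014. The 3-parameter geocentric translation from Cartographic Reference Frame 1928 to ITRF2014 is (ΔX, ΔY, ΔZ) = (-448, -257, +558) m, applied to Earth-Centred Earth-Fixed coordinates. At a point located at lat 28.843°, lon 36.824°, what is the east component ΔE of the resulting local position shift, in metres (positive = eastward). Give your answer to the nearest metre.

ΔE = 63 m

At φ = 28.843°, λ = 36.824°: sin φ = 0.482411, cos φ = 0.875945, sin λ = 0.599359, cos λ = 0.800480.
ΔE = −sin λ·ΔX + cos λ·ΔY = −(0.599359)·(-448) + (0.800480)·(-257) = 62.79 m.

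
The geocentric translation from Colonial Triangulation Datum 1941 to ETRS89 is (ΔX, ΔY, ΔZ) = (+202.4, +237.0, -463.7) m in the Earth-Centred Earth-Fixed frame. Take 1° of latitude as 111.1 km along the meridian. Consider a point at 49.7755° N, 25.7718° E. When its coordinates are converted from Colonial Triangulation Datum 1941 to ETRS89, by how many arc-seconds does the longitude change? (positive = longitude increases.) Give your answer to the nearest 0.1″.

Δλ = 6.3″

sin φ = 0.763520, cos φ = 0.645784, sin λ = 0.434788, cos λ = 0.900533.
East component: ΔE = −sin λ·ΔX + cos λ·ΔY = −(0.434788)(202.4) + (0.900533)(237.0) = 125.43 m.
1° of latitude spans 111100 m; at latitude φ, 1° of longitude spans that × cos φ = 71746.6 m, so Δλ = 125.43 / 71746.6 × 3600 = 6.293″.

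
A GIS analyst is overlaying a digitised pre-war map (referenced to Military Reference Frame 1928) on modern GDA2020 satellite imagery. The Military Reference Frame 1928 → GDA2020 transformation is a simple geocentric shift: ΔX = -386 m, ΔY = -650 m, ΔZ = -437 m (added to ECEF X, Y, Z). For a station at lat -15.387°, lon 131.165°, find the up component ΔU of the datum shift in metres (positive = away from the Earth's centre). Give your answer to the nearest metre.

The local up (radial) axis is (cos φ cos λ, cos φ sin λ, sin φ), giving ΔU = 244.969 − 471.791 + 115.952 = -110.87 m.

ΔU = -111 m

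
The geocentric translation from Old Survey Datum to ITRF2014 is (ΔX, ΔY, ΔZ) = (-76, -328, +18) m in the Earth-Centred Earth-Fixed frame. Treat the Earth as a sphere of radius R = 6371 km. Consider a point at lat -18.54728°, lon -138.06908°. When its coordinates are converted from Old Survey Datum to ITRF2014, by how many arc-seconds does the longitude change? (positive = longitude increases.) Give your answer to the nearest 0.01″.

sin φ = -0.318087, cos φ = 0.948061, sin λ = -0.668234, cos λ = -0.743951.
East component: ΔE = −sin λ·ΔX + cos λ·ΔY = −(-0.668234)(-76) + (-0.743951)(-328) = 193.23 m.
1° of latitude spans πR/180 = 111195 m; at latitude φ, 1° of longitude spans that × cos φ = 105419.6 m, so Δλ = 193.23 / 105419.6 × 3600 = 6.599″.

Δλ = 6.60″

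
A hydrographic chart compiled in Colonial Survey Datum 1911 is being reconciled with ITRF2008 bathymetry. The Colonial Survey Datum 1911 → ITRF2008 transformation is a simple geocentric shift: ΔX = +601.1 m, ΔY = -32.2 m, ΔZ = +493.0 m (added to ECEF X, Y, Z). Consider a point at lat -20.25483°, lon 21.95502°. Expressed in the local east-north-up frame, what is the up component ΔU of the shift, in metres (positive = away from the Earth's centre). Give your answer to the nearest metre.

The local up (radial) axis is (cos φ cos λ, cos φ sin λ, sin φ), giving ΔU = 523.032 − 11.294 − 170.675 = 341.06 m.

ΔU = 341 m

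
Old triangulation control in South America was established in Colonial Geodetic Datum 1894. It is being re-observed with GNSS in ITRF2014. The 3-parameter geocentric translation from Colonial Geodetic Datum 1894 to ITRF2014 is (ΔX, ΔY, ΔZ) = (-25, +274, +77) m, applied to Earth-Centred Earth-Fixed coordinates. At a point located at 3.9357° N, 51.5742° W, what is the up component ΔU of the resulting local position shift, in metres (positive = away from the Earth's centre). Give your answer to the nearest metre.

At φ = 3.9357°, λ = -51.5742°: sin φ = 0.068637, cos φ = 0.997642, sin λ = -0.783414, cos λ = 0.621501.
ΔU = cos φ cos λ·ΔX + cos φ sin λ·ΔY + sin φ·ΔZ = (0.997642)(0.621501)(-25) + (0.997642)(-0.783414)(274) + (0.068637)(77) = -224.36 m.

ΔU = -224 m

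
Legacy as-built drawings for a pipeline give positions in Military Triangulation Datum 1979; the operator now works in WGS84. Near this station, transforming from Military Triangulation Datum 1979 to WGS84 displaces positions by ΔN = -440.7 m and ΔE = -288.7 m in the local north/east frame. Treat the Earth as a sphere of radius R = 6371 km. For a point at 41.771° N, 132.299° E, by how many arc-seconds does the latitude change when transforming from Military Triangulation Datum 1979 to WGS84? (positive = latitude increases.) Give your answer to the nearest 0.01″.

On a sphere of radius R, 1 rad of latitude = R, so Δφ = ΔN / R = -440.7 / 6371000 = -6.9173e-05 rad = -14.268″.

Δφ = -14.27″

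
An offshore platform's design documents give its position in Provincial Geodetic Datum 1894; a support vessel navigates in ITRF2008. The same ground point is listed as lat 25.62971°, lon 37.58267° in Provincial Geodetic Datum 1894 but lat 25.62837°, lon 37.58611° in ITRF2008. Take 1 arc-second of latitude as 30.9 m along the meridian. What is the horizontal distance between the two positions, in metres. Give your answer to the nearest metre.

Δφ = 25.62837° − 25.62971° = -0.00134°; Δλ = 37.58611° − 37.58267° = +0.00344°.
1° of latitude = 3600 × 30.90 = 111240 m.
ΔN = Δφ × 111240 = -149.1 m; ΔE = Δλ × 111240 × cos(25.62971°) = +0.00344 × 111240 × 0.901608 = 345.0 m.
Distance = √(ΔE² + ΔN²) = √(345.0² + (-149.1)²) = 375.8 m.

376 m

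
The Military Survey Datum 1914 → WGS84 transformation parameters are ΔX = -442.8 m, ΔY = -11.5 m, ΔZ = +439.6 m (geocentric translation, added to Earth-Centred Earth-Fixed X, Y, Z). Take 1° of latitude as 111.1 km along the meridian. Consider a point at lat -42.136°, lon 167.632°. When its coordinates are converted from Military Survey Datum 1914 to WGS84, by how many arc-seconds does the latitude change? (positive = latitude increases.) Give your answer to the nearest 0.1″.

Δφ = 19.9″

sin φ = -0.670893, cos φ = 0.741554, sin λ = 0.214190, cos λ = -0.976792.
North component: ΔN = −sin φ cos λ·ΔX − sin φ sin λ·ΔY + cos φ·ΔZ = −(-0.670893)(-0.976792)(-442.8) − (-0.670893)(0.214190)(-11.5) + (0.741554)(439.6) = 614.51 m.
1° of latitude spans 111100 m, so Δφ = 614.51 / 111100 × 3600 = 19.912″.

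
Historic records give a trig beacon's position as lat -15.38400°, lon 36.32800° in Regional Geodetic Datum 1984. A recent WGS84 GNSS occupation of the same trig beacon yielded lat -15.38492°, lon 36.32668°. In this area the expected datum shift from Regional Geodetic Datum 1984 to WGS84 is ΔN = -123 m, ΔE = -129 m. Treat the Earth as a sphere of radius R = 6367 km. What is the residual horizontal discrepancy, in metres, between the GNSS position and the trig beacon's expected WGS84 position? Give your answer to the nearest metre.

Observed coordinate differences: Δφ = -0.00092°, Δλ = -0.00132°.
Converting to metres (1° lat = 111125 m, cos φ = 0.964170): observed ΔN = -102.2 m, observed ΔE = -141.4 m.
Subtracting the expected shift leaves a residual of -102.2 − (-123) = 20.8 m north and -141.4 − (-129) = -12.4 m east.
Residual distance = √(20.8² + (-12.4)²) = 24.2 m.

24 m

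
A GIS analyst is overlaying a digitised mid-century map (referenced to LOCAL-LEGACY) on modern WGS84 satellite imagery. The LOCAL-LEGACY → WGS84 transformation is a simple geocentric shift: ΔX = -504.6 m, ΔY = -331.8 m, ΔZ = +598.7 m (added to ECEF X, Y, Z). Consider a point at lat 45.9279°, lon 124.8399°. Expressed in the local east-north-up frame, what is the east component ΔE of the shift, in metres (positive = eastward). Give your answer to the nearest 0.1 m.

ΔE = 603.7 m

At φ = 45.9279°, λ = 124.8399°: sin φ = 0.718465, cos φ = 0.695563, sin λ = 0.820752, cos λ = -0.571285.
ΔE = −sin λ·ΔX + cos λ·ΔY = −(0.820752)·(-504.6) + (-0.571285)·(-331.8) = 603.70 m.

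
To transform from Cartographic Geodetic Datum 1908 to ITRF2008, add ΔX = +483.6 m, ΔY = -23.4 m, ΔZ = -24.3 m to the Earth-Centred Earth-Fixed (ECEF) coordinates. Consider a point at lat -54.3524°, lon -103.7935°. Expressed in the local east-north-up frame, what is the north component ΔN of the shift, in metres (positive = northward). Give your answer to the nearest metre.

ΔN = -89 m

The local north axis is (−sin φ cos λ, −sin φ sin λ, cos φ), giving ΔN = -93.696 + 18.467 − 14.162 = -89.39 m.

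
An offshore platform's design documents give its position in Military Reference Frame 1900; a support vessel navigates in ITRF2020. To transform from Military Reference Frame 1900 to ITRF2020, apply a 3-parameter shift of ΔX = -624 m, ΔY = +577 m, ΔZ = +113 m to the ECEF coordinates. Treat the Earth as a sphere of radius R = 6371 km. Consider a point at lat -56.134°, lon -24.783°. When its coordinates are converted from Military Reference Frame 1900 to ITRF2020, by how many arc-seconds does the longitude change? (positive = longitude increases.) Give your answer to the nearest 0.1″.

Δλ = 15.2″

sin φ = -0.830343, cos φ = 0.557252, sin λ = -0.419183, cos λ = 0.907902.
East component: ΔE = −sin λ·ΔX + cos λ·ΔY = −(-0.419183)(-624) + (0.907902)(577) = 262.29 m.
1° of latitude spans πR/180 = 111195 m; at latitude φ, 1° of longitude spans that × cos φ = 61963.6 m, so Δλ = 262.29 / 61963.6 × 3600 = 15.239″.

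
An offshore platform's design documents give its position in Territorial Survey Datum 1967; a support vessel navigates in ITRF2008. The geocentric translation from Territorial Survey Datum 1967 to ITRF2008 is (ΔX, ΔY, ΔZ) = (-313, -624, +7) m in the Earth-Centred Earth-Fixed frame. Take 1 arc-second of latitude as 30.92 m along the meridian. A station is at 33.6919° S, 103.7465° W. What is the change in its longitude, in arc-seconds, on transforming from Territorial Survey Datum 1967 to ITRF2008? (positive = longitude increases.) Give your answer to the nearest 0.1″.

sin φ = -0.554727, cos φ = 0.832033, sin λ = -0.971357, cos λ = -0.237627.
East component: ΔE = −sin λ·ΔX + cos λ·ΔY = −(-0.971357)(-313) + (-0.237627)(-624) = -155.76 m.
1° of latitude spans 3600 × 30.92 = 111312 m; at latitude φ, 1° of longitude spans that × cos φ = 92615.2 m, so Δλ = -155.76 / 92615.2 × 3600 = -6.054″.

Δλ = -6.1″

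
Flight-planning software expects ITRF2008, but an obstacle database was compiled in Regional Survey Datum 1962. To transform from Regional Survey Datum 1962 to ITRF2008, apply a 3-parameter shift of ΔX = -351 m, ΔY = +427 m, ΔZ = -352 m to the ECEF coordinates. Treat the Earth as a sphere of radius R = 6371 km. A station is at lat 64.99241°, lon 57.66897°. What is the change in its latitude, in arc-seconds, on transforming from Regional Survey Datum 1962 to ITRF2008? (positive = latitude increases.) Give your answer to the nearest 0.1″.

Δφ = -9.9″

sin φ = 0.906252, cos φ = 0.422738, sin λ = 0.844972, cos λ = 0.534810.
North component: ΔN = −sin φ cos λ·ΔX − sin φ sin λ·ΔY + cos φ·ΔZ = −(0.906252)(0.534810)(-351) − (0.906252)(0.844972)(427) + (0.422738)(-352) = -305.66 m.
1° of latitude spans πR/180 = 111195 m, so Δφ = -305.66 / 111195 × 3600 = -9.896″.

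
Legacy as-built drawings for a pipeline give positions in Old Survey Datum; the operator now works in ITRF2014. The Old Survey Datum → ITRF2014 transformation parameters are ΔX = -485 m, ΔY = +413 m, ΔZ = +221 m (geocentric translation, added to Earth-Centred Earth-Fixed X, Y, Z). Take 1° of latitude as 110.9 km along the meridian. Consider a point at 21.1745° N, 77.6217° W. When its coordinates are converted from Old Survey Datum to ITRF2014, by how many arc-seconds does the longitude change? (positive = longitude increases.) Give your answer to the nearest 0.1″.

Δλ = -13.4″

sin φ = 0.361210, cos φ = 0.932485, sin λ = -0.976754, cos λ = 0.214365.
East component: ΔE = −sin λ·ΔX + cos λ·ΔY = −(-0.976754)(-485) + (0.214365)(413) = -385.19 m.
1° of latitude spans 110900 m; at latitude φ, 1° of longitude spans that × cos φ = 103412.5 m, so Δλ = -385.19 / 103412.5 × 3600 = -13.409″.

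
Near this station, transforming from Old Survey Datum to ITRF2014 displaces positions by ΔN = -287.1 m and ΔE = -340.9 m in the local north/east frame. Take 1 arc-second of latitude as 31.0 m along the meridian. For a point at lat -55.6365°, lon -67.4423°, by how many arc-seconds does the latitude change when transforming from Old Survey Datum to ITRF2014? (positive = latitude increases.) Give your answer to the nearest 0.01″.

Δφ = -9.26″

1″ of latitude = 31.00 m, so Δφ = -287.1 / 31.00 = -9.261″.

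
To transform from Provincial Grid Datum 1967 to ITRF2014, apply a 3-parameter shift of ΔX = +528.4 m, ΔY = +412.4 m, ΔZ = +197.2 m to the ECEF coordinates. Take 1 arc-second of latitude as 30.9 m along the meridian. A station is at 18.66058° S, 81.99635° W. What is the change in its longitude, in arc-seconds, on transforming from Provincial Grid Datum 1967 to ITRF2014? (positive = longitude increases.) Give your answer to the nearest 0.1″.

sin φ = -0.319961, cos φ = 0.947431, sin λ = -0.990259, cos λ = 0.139236.
East component: ΔE = −sin λ·ΔX + cos λ·ΔY = −(-0.990259)(528.4) + (0.139236)(412.4) = 580.67 m.
1° of latitude spans 3600 × 30.90 = 111240 m; at latitude φ, 1° of longitude spans that × cos φ = 105392.2 m, so Δλ = 580.67 / 105392.2 × 3600 = 19.835″.

Δλ = 19.8″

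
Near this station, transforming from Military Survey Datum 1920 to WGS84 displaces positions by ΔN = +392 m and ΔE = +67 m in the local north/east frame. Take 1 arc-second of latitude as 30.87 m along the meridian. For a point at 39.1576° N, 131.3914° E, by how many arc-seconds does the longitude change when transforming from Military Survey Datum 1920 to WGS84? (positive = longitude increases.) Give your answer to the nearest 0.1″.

Δλ = 2.8″

At latitude 39.1576°, cos φ = 0.775412.
1″ of longitude at this latitude = 30.87 × cos φ = 23.9370 m, so Δλ = 67.0 / 23.9370 = 2.799″.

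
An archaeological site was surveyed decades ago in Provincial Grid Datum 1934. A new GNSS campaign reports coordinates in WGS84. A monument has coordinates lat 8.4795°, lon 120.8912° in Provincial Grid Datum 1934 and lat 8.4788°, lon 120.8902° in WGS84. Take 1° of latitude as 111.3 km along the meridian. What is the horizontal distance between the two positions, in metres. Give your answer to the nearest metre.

Δφ = 8.4788° − 8.4795° = -0.0007°; Δλ = 120.8902° − 120.8912° = -0.0010°.
ΔN = Δφ × 111300 = -77.9 m; ΔE = Δλ × 111300 × cos(8.4795°) = -0.0010 × 111300 × 0.989069 = -110.1 m.
Distance = √(ΔE² + ΔN²) = √((-110.1)² + (-77.9)²) = 134.9 m.

135 m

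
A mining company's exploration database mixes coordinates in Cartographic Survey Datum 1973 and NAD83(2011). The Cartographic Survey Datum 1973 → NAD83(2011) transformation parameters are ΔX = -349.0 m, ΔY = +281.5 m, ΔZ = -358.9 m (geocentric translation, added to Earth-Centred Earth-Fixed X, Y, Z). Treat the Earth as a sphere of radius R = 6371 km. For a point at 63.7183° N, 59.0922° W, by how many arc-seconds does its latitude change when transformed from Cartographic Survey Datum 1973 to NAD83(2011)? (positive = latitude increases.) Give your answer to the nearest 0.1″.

Δφ = 7.1″

sin φ = 0.896628, cos φ = 0.442785, sin λ = -0.857995, cos λ = 0.513658.
North component: ΔN = −sin φ cos λ·ΔX − sin φ sin λ·ΔY + cos φ·ΔZ = −(0.896628)(0.513658)(-349.0) − (0.896628)(-0.857995)(281.5) + (0.442785)(-358.9) = 218.38 m.
1° of latitude spans πR/180 = 111195 m, so Δφ = 218.38 / 111195 × 3600 = 7.070″.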